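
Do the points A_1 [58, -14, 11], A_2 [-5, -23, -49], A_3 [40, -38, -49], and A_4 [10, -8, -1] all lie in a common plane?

No

With A_1 as base: A_1A_2 = (-63, -9, -60), A_1A_3 = (-18, -24, -60), A_1A_4 = (-48, 6, -12).
A_1A_3 × A_1A_4 = (648, 2664, -1260).
A_1A_2 · (A_1A_3 × A_1A_4) = 10800.
Since 10800 ≠ 0, the four points are not coplanar.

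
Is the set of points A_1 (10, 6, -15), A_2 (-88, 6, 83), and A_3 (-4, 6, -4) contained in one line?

A_1A_2 = (-98, 0, 98), A_1A_3 = (-14, 0, 11).
Comparing components 3 and 1: (98)(-14) − (-98)(11) = -294 ≠ 0, so A_1A_2 and A_1A_3 are not parallel and the points are not collinear.

No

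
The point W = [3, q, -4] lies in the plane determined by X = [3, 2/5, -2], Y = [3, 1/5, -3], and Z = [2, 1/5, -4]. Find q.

A normal to the plane is n = XY × XZ = (1/5, 1, -1/5).
W lies in the plane iff n · XW = 0.
This gives (1)q + (0) = 0, so q = 0.

0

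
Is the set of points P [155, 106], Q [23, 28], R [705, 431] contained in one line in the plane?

PQ = (-132, -78), PR = (550, 325).
Checking proportionality: PR = -25/6·PQ, so the vectors are parallel and the points are collinear.

Yes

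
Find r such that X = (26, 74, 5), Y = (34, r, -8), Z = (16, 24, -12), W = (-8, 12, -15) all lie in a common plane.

38

Coplanarity ⇔ det[XY; XZ; XW] = 0.
Expanding, this is linear in r: (378)r + (-14364) = 0.
So r = 38.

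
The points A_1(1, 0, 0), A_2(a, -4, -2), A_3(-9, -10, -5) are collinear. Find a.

Direction A_1A_3 = (-10, -10, -5). From the y-coordinate of A_2, the parameter along the line is τ = (-4 − 0)/(-10) = 2/5.
Then a = 1 + 2/5·(-10) = -3.

-3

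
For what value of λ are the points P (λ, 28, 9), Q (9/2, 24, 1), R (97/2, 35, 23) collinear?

41/2

Collinearity requires PQ × PR = 0; each component is linear in λ.
The y-component gives (22)λ + (-451) = 0, so λ = 41/2.
The remaining components then also vanish.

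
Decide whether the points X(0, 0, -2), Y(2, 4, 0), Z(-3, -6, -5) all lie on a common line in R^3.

XY = (2, 4, 2), XZ = (-3, -6, -3).
XY × XZ = (0, 0, 0).
The cross product vanishes, so the three points are collinear.

Yes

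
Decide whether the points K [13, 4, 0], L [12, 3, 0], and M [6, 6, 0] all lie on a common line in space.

No

KL = (-1, -1, 0), KM = (-7, 2, 0).
KL × KM = (0, 0, -9).
The cross product is nonzero, so the points do not lie on one line.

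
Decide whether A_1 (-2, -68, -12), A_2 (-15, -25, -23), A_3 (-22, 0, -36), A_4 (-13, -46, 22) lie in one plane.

The four points are coplanar iff the 3×3 determinant with rows A_1A_2, A_1A_3, A_1A_4 is zero.
Rows: (-13, 43, -11), (-20, 68, -24), (-11, 22, 34).
Expanding along the first row: (-13)(2840) − (43)(-944) + (-11)(308) = 284.
Nonzero ⇒ not coplanar.

No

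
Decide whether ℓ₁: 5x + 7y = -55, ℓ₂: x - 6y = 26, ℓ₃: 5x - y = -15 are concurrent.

Yes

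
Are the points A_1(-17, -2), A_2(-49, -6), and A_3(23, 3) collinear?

Yes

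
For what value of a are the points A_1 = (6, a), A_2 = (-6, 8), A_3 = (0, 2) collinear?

-4

Collinearity: (A_1 − A_2) must be parallel to (A_3 − A_2) = (6, -6).
Cross-multiplying the components: (a − 8)·(6) = (12)·(-6).
Solving gives a = -4.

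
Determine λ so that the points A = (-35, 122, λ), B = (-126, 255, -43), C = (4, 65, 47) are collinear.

20

Collinearity requires AB × AC = 0; each component is linear in λ.
The x-component gives (-190)λ + (3800) = 0, so λ = 20.
The remaining components then also vanish.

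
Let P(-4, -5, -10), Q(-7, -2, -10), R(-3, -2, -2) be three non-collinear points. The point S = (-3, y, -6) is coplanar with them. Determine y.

-4

A normal to the plane is n = PQ × PR = (24, 24, -12).
S lies in the plane iff n · PS = 0.
This gives (24)y + (96) = 0, so y = -4.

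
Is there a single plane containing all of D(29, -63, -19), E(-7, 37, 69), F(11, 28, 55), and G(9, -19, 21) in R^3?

With D as base: DE = (-36, 100, 88), DF = (-18, 91, 74), DG = (-20, 44, 40).
DF × DG = (384, -760, 1028).
DE · (DF × DG) = 640.
Since 640 ≠ 0, the four points are not coplanar.

No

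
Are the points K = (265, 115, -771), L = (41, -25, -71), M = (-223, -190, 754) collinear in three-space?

Yes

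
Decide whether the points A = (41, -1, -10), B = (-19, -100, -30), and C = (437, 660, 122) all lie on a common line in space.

No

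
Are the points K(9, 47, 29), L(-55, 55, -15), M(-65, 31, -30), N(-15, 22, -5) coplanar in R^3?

No

With K as base: KL = (-64, 8, -44), KM = (-74, -16, -59), KN = (-24, -25, -34).
KM × KN = (-931, -1100, 1466).
KL · (KM × KN) = -13720.
Since -13720 ≠ 0, the four points are not coplanar.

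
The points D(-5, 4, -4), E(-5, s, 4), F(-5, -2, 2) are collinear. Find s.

-4

Collinearity requires DE × DF = 0; each component is linear in s.
The x-component gives (6)s + (24) = 0, so s = -4.
The remaining components then also vanish.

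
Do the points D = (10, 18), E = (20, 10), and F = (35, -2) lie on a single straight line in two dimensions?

Yes

DE = (10, -8), DF = (25, -20).
det[DE; DF] = (10)(-20) − (-8)(25) = 0.
The determinant is zero, so the points are collinear.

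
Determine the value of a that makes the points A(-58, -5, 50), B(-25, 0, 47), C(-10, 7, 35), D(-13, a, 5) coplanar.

The points are coplanar iff AB · (AC × AD) = 0.
Expanding, this is linear in a: (351)a + (-7020) = 0.
So a = 20.

20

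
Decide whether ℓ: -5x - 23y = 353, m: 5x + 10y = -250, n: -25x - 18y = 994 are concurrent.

No

Intersecting ℓ and m: solving the 2×2 system gives (x, y) = (-444/13, -103/13).
Substitute into n: (-25)(-444/13) + (-18)(-103/13) = 12954/13.
But n requires 994 ≠ 12954/13, so the three lines have no common point.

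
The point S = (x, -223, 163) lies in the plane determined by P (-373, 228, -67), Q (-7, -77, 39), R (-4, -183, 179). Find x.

The plane through P, Q, R has equation −31464x − 50922y − 37881z = 2663883.
Substituting S: (-31464)x + (5181003) = 2663883, so x = 80.

80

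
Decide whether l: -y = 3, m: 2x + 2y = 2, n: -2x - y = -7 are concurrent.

No

The three lines meet at one point iff the augmented coefficient matrix [aᵢ bᵢ cᵢ] has rank < 3, i.e. its determinant vanishes.
Here the determinant is -4.
Nonzero, so no common point exists.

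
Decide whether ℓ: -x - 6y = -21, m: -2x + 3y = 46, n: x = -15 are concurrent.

No

Lines aᵢx + bᵢy = cᵢ with pairwise distinct directions are concurrent exactly when det[aᵢ bᵢ cᵢ] = 0.
Here the determinant is 12.
Nonzero, so no common point exists.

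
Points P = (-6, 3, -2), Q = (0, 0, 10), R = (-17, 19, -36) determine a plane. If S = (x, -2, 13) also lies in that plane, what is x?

The plane through P, Q, R has equation −90x + 72y + 63z = 630.
Substituting S: (-90)x + (675) = 630, so x = 1/2.

1/2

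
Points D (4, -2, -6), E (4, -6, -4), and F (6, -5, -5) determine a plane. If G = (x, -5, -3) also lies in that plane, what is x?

-2

Coplanarity requires DE · (DF × DG) = 0.
DE = (0, -4, 2), DF = (2, -3, 1); the triple product is linear in x with coefficient 2 and constant term 4.
Setting it to zero: x = -2.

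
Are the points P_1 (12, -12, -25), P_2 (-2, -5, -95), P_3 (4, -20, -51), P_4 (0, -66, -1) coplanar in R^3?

No

With P_1 as base: P_1P_2 = (-14, 7, -70), P_1P_3 = (-8, -8, -26), P_1P_4 = (-12, -54, 24).
P_1P_3 × P_1P_4 = (-1596, 504, 336).
P_1P_2 · (P_1P_3 × P_1P_4) = 2352.
Since 2352 ≠ 0, the four points are not coplanar.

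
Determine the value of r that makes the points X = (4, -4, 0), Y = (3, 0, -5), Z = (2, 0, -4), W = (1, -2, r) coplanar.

0

Normal to plane XYZ: n = (4, 6, 4); plane equation n·P = -8.
Requiring n·W = -8: (4)r + (-8) = -8.
So r = 0.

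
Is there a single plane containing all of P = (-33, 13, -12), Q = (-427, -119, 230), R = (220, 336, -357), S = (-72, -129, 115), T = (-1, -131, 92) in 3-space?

No

The plane through P, Q, R has normal n = PQ × PR = (-32626, -74704, -93866) and equation n·X = 1231898.
Checking the remaining points: n·S = 1191298, n·T = 1183178.
Since n·S = 1191298 ≠ 1231898, S is off the plane and the points are not all coplanar.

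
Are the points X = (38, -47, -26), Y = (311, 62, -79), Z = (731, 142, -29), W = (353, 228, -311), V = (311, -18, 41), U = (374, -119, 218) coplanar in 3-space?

Yes

The plane through X, Y, Z has normal n = XY × XZ = (9690, -35910, -23940) and equation n·P = 2678430.
Checking the remaining points: n·W = 2678430, n·V = 2678430, n·U = 2678430.
All equal 2678430, so all 6 points lie in one plane.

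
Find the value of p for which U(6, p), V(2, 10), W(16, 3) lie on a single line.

Collinearity: (U − V) must be parallel to (W − V) = (14, -7).
Cross-multiplying the components: (p − 10)·(14) = (4)·(-7).
Solving gives p = 8.

8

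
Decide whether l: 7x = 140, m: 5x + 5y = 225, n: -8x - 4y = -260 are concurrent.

Yes

Lines aᵢx + bᵢy = cᵢ with pairwise distinct directions are concurrent exactly when det[aᵢ bᵢ cᵢ] = 0.
Here the determinant is 0.
It vanishes, so the lines are concurrent at (20, 25).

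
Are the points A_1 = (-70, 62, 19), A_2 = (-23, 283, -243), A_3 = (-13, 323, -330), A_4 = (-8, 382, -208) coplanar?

No

The four points are coplanar iff the 3×3 determinant with rows A_1A_2, A_1A_3, A_1A_4 is zero.
Rows: (47, 221, -262), (57, 261, -349), (62, 320, -227).
Expanding along the first row: (47)(52433) − (221)(8699) + (-262)(2058) = 2676.
Nonzero ⇒ not coplanar.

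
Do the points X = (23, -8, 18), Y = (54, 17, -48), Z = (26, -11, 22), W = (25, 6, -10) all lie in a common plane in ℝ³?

Yes

With X as base: XY = (31, 25, -66), XZ = (3, -3, 4), XW = (2, 14, -28).
XZ × XW = (28, 92, 48).
XY · (XZ × XW) = 0.
The scalar triple product vanishes, so the four points are coplanar.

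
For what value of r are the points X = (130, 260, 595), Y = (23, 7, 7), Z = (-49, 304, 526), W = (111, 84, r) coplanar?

Normal to plane XYZ: n = (43329, 97869, -49995); plane equation n·P = 1331685.
Requiring n·W = 1331685: (-49995)r + (13030515) = 1331685.
So r = 234.

234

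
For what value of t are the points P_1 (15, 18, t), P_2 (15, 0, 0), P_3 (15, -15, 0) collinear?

Collinearity requires P_1P_2 × P_1P_3 = 0; each component is linear in t.
The x-component gives (-15)t + (0) = 0, so t = 0.
The remaining components then also vanish.

0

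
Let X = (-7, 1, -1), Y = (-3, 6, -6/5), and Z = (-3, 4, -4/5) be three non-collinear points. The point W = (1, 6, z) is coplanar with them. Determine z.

Coplanarity requires XY · (XZ × XW) = 0.
XY = (4, 5, -1/5), XZ = (4, 3, 1/5); the triple product is linear in z with coefficient -8 and constant term -16/5.
Setting it to zero: z = -2/5.

-2/5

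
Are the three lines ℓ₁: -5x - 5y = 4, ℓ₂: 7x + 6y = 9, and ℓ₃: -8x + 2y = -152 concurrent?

No

Lines aᵢx + bᵢy = cᵢ with pairwise distinct directions are concurrent exactly when det[aᵢ bᵢ cᵢ] = 0.
Here the determinant is -62.
Nonzero, so no common point exists.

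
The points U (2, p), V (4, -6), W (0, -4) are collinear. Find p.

The three points are collinear iff det[UV; UW] = 0.
This determinant is linear in p: (-4)p + (-20) = 0, so p = -5.

-5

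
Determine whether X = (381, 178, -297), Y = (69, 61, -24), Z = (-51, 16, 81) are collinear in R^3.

Yes

XY = (-312, -117, 273), XZ = (-432, -162, 378).
XY × XZ = (0, 0, 0).
The cross product vanishes, so the three points are collinear.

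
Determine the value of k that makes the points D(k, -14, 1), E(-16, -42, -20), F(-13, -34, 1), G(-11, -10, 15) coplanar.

Coplanarity ⇔ det[DE; DF; DG] = 0.
Expanding, this is linear in k: (392)k + (5096) = 0.
So k = -13.

-13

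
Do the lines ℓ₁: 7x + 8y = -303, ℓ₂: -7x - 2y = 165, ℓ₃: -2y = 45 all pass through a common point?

No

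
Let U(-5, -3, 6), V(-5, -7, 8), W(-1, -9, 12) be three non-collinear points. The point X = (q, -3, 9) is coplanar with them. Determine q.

-1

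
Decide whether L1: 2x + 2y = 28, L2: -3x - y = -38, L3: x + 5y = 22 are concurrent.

Yes

Intersecting L1 and L2: solving the 2×2 system gives (x, y) = (12, 2).
Substitute into L3: (1)(12) + (5)(2) = 22.
This equals 22, so (12, 2) lies on all three lines and they are concurrent.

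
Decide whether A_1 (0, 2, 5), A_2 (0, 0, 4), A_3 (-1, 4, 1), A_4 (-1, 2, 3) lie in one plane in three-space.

The four points are coplanar iff the 3×3 determinant with rows A_1A_2, A_1A_3, A_1A_4 is zero.
Rows: (0, -2, -1), (-1, 2, -4), (-1, 0, -2).
Expanding along the first row: (0)(-4) − (-2)(-2) + (-1)(2) = -6.
Nonzero ⇒ not coplanar.

No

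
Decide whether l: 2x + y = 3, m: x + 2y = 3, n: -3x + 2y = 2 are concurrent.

Lines aᵢx + bᵢy = cᵢ with pairwise distinct directions are concurrent exactly when det[aᵢ bᵢ cᵢ] = 0.
Here the determinant is 9.
Nonzero, so no common point exists.

No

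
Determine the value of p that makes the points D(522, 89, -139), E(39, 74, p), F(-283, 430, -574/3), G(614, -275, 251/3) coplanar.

Coplanarity ⇔ det[DE; DF; DG] = 0.
Expanding, this is linear in p: (261648)p + (6279552) = 0.
So p = -24.

-24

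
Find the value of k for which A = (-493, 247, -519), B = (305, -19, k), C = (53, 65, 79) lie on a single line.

355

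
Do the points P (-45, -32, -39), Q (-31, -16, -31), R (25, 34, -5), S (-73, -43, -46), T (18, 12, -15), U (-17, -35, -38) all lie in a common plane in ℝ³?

The plane through P, Q, R has normal n = PQ × PR = (16, 84, -196) and equation n·X = 4236.
Checking the remaining points: n·S = 4236, n·T = 4236, n·U = 4236.
All equal 4236, so all 6 points lie in one plane.

Yes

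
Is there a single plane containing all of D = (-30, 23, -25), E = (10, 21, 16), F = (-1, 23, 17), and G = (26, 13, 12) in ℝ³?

No

With D as base: DE = (40, -2, 41), DF = (29, 0, 42), DG = (56, -10, 37).
DF × DG = (420, 1279, -290).
DE · (DF × DG) = 2352.
Since 2352 ≠ 0, the four points are not coplanar.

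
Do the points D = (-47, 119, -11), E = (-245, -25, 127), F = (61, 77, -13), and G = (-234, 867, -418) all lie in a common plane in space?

Yes

With D as base: DE = (-198, -144, 138), DF = (108, -42, -2), DG = (-187, 748, -407).
DF × DG = (18590, 44330, 72930).
DE · (DF × DG) = 0.
The scalar triple product vanishes, so the four points are coplanar.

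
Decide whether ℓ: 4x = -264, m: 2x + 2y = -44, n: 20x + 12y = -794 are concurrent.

No

Intersecting ℓ and m: solving the 2×2 system gives (x, y) = (-66, 44).
Substitute into n: (20)(-66) + (12)(44) = -792.
But n requires -794 ≠ -792, so the three lines have no common point.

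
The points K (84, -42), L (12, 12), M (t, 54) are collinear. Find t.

-44

The three points are collinear iff det[KL; KM] = 0.
This determinant is linear in t: (-54)t + (-2376) = 0, so t = -44.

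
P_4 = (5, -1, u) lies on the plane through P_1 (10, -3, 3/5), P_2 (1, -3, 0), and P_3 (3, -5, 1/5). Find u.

The plane through P_1, P_2, P_3 has equation −(6/5)x + (3/5)y + 18z = -3.
Substituting P_4: (18)u + (-33/5) = -3, so u = 1/5.

1/5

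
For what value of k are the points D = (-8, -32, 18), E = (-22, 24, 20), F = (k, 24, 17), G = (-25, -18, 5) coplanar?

-25

Normal to plane DEG: n = (-756, -216, 756); plane equation n·P = 26568.
Requiring n·F = 26568: (-756)k + (7668) = 26568.
So k = -25.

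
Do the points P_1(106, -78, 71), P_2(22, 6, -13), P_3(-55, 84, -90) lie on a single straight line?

P_1P_2 = (-84, 84, -84), P_1P_3 = (-161, 162, -161).
Comparing components 2 and 3: (84)(-161) − (-84)(162) = 84 ≠ 0, so P_1P_2 and P_1P_3 are not parallel and the points are not collinear.

No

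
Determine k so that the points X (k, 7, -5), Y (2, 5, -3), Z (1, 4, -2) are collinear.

Collinearity requires XY × XZ = 0; each component is linear in k.
The y-component gives (1)k + (-4) = 0, so k = 4.
The remaining components then also vanish.

4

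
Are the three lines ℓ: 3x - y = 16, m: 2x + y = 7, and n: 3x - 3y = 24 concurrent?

The three lines meet at one point iff the augmented coefficient matrix [aᵢ bᵢ cᵢ] has rank < 3, i.e. its determinant vanishes.
Here the determinant is 18.
Nonzero, so no common point exists.

No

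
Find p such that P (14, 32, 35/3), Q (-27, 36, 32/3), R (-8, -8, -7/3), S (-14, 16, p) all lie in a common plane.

5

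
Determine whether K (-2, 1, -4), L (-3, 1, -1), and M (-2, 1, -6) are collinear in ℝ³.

No

KL = (-1, 0, 3), KM = (0, 0, -2).
Comparing components 3 and 1: (3)(0) − (-1)(-2) = -2 ≠ 0, so KL and KM are not parallel and the points are not collinear.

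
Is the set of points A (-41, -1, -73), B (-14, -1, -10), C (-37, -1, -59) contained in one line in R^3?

No

AB = (27, 0, 63), AC = (4, 0, 14).
AB × AC = (0, -126, 0).
The cross product is nonzero, so the points do not lie on one line.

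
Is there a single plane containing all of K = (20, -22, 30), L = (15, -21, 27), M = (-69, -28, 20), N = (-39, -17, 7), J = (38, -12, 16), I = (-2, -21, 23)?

Yes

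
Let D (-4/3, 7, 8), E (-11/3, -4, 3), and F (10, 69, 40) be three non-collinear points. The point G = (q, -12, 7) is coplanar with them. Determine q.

Coplanarity requires DE · (DF × DG) = 0.
DE = (-7/3, -11, -5), DF = (34/3, 62, 32); the triple product is linear in q with coefficient -42 and constant term -378.
Setting it to zero: q = -9.

-9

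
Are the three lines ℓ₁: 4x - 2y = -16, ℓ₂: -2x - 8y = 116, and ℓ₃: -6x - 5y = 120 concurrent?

Yes

Lines aᵢx + bᵢy = cᵢ with pairwise distinct directions are concurrent exactly when det[aᵢ bᵢ cᵢ] = 0.
Here the determinant is 0.
It vanishes, so the lines are concurrent at (-10, -12).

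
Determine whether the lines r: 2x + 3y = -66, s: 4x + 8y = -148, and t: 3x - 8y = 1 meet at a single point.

Lines aᵢx + bᵢy = cᵢ with pairwise distinct directions are concurrent exactly when det[aᵢ bᵢ cᵢ] = 0.
Here the determinant is 0.
It vanishes, so the lines are concurrent at (-21, -8).

Yes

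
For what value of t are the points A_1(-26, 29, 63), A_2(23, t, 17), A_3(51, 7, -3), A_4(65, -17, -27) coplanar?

Coplanarity ⇔ det[A_1A_2; A_1A_3; A_1A_4] = 0.
Expanding, this is linear in t: (924)t + (-7700) = 0.
So t = 25/3.

25/3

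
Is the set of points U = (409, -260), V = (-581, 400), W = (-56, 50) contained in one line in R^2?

UV = (-990, 660), UW = (-465, 310).
Checking proportionality: UW = 31/66·UV, so the vectors are parallel and the points are collinear.

Yes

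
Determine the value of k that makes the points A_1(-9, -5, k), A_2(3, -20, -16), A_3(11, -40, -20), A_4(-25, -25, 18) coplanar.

The points are coplanar iff A_1A_2 · (A_1A_3 × A_1A_4) = 0.
Expanding, this is linear in k: (600)k + (3600) = 0.
So k = -6.

-6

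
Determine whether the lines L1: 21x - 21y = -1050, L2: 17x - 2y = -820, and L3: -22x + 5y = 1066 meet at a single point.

Yes

Intersecting L1 and L2: solving the 2×2 system gives (x, y) = (-48, 2).
Substitute into L3: (-22)(-48) + (5)(2) = 1066.
This equals 1066, so (-48, 2) lies on all three lines and they are concurrent.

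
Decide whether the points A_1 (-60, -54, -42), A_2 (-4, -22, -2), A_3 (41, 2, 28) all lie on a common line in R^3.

No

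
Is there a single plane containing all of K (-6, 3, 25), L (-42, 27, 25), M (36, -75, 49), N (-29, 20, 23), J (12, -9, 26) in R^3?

The plane through K, L, M has normal n = KL × KM = (576, 864, 1800) and equation n·P = 44136.
Checking the remaining points: n·N = 41976, n·J = 45936.
Since n·N = 41976 ≠ 44136, N is off the plane and the points are not all coplanar.

No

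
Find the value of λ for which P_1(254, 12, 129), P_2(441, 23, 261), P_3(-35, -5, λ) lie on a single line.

-75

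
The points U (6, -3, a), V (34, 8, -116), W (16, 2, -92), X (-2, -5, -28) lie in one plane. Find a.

-12

The points are coplanar iff UV · (UW × UX) = 0.
Expanding, this is linear in a: (-18)a + (-216) = 0.
So a = -12.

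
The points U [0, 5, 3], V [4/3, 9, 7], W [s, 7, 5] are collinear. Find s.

2/3

Collinearity requires UV × UW = 0; each component is linear in s.
The y-component gives (4)s + (-8/3) = 0, so s = 2/3.
The remaining components then also vanish.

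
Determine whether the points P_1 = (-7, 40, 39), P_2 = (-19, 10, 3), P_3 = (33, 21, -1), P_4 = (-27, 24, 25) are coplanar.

With P_1 as base: P_1P_2 = (-12, -30, -36), P_1P_3 = (40, -19, -40), P_1P_4 = (-20, -16, -14).
P_1P_3 × P_1P_4 = (-374, 1360, -1020).
P_1P_2 · (P_1P_3 × P_1P_4) = 408.
Since 408 ≠ 0, the four points are not coplanar.

No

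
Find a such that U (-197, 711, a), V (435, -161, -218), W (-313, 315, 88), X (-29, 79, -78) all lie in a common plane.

464

The points are coplanar iff UV · (UW × UX) = 0.
Expanding, this is linear in a: (-41344)a + (19183616) = 0.
So a = 464.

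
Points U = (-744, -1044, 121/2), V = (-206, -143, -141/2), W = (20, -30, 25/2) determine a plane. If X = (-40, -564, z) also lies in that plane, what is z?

A normal to the plane is n = UV × UW = (89586, -74260, -142832).
X lies in the plane iff n · UX = 0.
This gives (-142832)z + (36065080) = 0, so z = 505/2.

505/2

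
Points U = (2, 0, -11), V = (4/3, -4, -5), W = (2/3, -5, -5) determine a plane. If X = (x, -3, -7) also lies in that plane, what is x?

The plane through U, V, W has equation 6x − 4y − 2z = 34.
Substituting X: (6)x + (26) = 34, so x = 4/3.

4/3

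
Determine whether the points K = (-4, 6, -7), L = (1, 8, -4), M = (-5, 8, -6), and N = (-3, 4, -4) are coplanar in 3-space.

The four points are coplanar iff the 3×3 determinant with rows KL, KM, KN is zero.
Rows: (5, 2, 3), (-1, 2, 1), (1, -2, 3).
Expanding along the first row: (5)(8) − (2)(-4) + (3)(0) = 48.
Nonzero ⇒ not coplanar.

No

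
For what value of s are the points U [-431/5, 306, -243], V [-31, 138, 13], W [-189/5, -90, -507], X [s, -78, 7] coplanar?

42/5

The points are coplanar iff UV · (UW × UX) = 0.
Expanding, this is linear in s: (145728)s + (-6120576/5) = 0.
So s = 42/5.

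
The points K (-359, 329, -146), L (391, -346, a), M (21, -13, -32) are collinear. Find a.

Direction KM = (380, -342, 114). From the x-coordinate of L, the parameter along the line is τ = (391 − (-359))/380 = 75/38.
Then a = (-146) + 75/38·(114) = 79.

79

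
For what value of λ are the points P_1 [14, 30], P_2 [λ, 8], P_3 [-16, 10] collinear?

The three points are collinear iff det[P_1P_2; P_1P_3] = 0.
This determinant is linear in λ: (-20)λ + (-380) = 0, so λ = -19.

-19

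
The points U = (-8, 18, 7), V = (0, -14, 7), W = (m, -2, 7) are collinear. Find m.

-3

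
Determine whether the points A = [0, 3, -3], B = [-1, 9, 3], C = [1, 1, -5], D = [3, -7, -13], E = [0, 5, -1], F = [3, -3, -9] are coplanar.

The plane through A, B, C has normal n = AB × AC = (0, 4, -4) and equation n·P = 24.
Checking the remaining points: n·D = 24, n·E = 24, n·F = 24.
All equal 24, so all 6 points lie in one plane.

Yes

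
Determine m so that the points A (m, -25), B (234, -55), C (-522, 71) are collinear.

54

Collinearity: (A − B) must be parallel to (C − B) = (-756, 126).
Cross-multiplying the components: (m − 234)·(126) = (30)·(-756).
Solving gives m = 54.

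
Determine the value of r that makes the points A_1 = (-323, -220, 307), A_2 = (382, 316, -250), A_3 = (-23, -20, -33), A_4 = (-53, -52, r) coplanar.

-43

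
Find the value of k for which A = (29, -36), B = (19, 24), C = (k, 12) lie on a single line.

21

The three points are collinear iff det[AB; AC] = 0.
This determinant is linear in k: (-60)k + (1260) = 0, so k = 21.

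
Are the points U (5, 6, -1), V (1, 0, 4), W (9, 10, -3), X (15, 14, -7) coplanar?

No

With U as base: UV = (-4, -6, 5), UW = (4, 4, -2), UX = (10, 8, -6).
UW × UX = (-8, 4, -8).
UV · (UW × UX) = -32.
Since -32 ≠ 0, the four points are not coplanar.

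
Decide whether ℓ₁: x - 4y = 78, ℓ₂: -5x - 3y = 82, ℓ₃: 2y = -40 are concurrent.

No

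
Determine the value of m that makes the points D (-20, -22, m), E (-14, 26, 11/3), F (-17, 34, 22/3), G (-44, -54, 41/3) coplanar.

The points are coplanar iff DE · (DF × DG) = 0.
Expanding, this is linear in m: (-480)m + (160) = 0.
So m = 1/3.

1/3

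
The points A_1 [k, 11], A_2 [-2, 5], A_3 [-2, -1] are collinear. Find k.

The three points are collinear iff det[A_1A_2; A_1A_3] = 0.
This determinant is linear in k: (6)k + (12) = 0, so k = -2.

-2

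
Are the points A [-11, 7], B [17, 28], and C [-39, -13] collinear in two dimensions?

AB = (28, 21), AC = (-28, -20).
det[AB; AC] = (28)(-20) − (21)(-28) = 28.
The determinant is nonzero, so they are not collinear.

No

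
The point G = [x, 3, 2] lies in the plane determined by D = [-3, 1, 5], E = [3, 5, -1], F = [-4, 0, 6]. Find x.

A normal to the plane is n = DE × DF = (-2, 0, -2).
G lies in the plane iff n · DG = 0.
This gives (-2)x + (0) = 0, so x = 0.

0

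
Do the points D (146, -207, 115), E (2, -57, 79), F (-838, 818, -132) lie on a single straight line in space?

DE = (-144, 150, -36), DF = (-984, 1025, -247).
Comparing components 2 and 3: (150)(-247) − (-36)(1025) = -150 ≠ 0, so DE and DF are not parallel and the points are not collinear.

No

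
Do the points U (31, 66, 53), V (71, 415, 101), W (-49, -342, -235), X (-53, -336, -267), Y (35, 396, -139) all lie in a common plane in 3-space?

No

The plane through U, V, W has normal n = UV × UW = (-80928, 7680, 11600) and equation n·P = -1387088.
Checking the remaining points: n·X = -1388496, n·Y = -1403600.
Since n·X = -1388496 ≠ -1387088, X is off the plane and the points are not all coplanar.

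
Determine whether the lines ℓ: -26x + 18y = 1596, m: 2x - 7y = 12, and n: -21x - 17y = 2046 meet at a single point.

Intersecting ℓ and m: solving the 2×2 system gives (x, y) = (-78, -24).
Substitute into n: (-21)(-78) + (-17)(-24) = 2046.
This equals 2046, so (-78, -24) lies on all three lines and they are concurrent.

Yes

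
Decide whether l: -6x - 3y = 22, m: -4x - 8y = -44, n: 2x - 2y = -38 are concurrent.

No

Intersecting l and m: solving the 2×2 system gives (x, y) = (-77/9, 88/9).
Substitute into n: (2)(-77/9) + (-2)(88/9) = -110/3.
But n requires -38 ≠ -110/3, so the three lines have no common point.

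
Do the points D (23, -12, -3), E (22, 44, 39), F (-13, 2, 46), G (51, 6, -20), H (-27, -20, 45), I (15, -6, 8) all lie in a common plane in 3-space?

The plane through D, E, F has normal n = DE × DF = (2156, -1463, 2002) and equation n·P = 61138.
Checking the remaining points: n·G = 61138, n·H = 61138, n·I = 57134.
Since n·I = 57134 ≠ 61138, I is off the plane and the points are not all coplanar.

No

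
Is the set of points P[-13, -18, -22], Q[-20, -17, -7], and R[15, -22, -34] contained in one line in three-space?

PQ = (-7, 1, 15), PR = (28, -4, -12).
PQ × PR = (48, 336, 0).
The cross product is nonzero, so the points do not lie on one line.

No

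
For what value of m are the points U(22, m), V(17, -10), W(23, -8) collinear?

Collinearity: (U − V) must be parallel to (W − V) = (6, 2).
Cross-multiplying the components: (m − (-10))·(6) = (5)·(2).
Solving gives m = -25/3.

-25/3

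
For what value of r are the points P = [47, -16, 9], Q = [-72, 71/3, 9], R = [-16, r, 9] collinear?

5

Direction PQ = (-119, 119/3, 0). From the x-coordinate of R, the parameter along the line is τ = (-16 − 47)/(-119) = 9/17.
Then r = (-16) + 9/17·(119/3) = 5.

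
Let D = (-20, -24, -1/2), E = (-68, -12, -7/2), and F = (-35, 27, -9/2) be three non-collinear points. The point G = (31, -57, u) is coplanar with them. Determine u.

4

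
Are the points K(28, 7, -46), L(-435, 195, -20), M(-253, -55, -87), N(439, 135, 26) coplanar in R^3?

The four points are coplanar iff the 3×3 determinant with rows KL, KM, KN is zero.
Rows: (-463, 188, 26), (-281, -62, -41), (411, 128, 72).
Expanding along the first row: (-463)(784) − (188)(-3381) + (26)(-10486) = 0.
Zero determinant ⇒ coplanar.

Yes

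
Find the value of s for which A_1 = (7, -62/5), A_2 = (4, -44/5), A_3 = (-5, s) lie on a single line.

2

Collinearity: (A_3 − A_1) must be parallel to (A_2 − A_1) = (-3, 18/5).
Cross-multiplying the components: (s − (-62/5))·(-3) = (-12)·(18/5).
Solving gives s = 2.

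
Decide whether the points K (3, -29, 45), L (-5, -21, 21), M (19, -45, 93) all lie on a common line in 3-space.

KL = (-8, 8, -24), KM = (16, -16, 48).
Each component of KM is -2 times the corresponding component of KL, so KM = -2·KL and the points are collinear.

Yes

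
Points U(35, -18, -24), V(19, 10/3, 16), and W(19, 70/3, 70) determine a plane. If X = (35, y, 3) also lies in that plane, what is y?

The plane through U, V, W has equation 352x + 864y − 320z = 4448.
Substituting X: (864)y + (11360) = 4448, so y = -8.

-8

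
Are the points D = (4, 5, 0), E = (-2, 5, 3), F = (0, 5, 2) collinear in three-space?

Yes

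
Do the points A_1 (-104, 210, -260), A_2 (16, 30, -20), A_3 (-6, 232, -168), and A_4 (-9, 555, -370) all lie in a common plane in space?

With A_1 as base: A_1A_2 = (120, -180, 240), A_1A_3 = (98, 22, 92), A_1A_4 = (95, 345, -110).
A_1A_3 × A_1A_4 = (-34160, 19520, 31720).
A_1A_2 · (A_1A_3 × A_1A_4) = 0.
The scalar triple product vanishes, so the four points are coplanar.

Yes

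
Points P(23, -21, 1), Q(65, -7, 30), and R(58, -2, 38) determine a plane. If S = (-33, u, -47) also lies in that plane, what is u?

A normal to the plane is n = PQ × PR = (-33, -539, 308).
S lies in the plane iff n · PS = 0.
This gives (-539)u + (-24255) = 0, so u = -45.

-45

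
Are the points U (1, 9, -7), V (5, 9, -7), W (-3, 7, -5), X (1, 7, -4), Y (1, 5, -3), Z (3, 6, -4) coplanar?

The plane through U, V, W has normal n = UV × UW = (0, -8, -8) and equation n·P = -16.
Checking the remaining points: n·X = -24, n·Y = -16, n·Z = -16.
Since n·X = -24 ≠ -16, X is off the plane and the points are not all coplanar.

No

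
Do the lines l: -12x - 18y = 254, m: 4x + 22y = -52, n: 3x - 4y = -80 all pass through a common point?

No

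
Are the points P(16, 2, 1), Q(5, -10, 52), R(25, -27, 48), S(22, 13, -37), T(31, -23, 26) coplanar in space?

The plane through P, Q, R has normal n = PQ × PR = (915, 976, 427) and equation n·X = 17019.
Checking the remaining points: n·S = 17019, n·T = 17019.
All equal 17019, so all 5 points lie in one plane.

Yes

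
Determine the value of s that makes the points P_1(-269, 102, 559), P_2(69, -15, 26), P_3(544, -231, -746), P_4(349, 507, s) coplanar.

-140

Coplanarity ⇔ det[P_1P_2; P_1P_3; P_1P_4] = 0.
Expanding, this is linear in s: (-17433)s + (-2440620) = 0.
So s = -140.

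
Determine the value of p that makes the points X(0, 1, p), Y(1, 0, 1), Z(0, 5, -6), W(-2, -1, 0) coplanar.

The points are coplanar iff XY · (XZ × XW) = 0.
Expanding, this is linear in p: (-16)p + (-16) = 0.
So p = -1.

-1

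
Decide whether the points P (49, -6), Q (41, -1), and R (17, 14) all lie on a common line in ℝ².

Yes

PQ = (-8, 5), PR = (-32, 20).
Checking proportionality: PR = 4·PQ, so the vectors are parallel and the points are collinear.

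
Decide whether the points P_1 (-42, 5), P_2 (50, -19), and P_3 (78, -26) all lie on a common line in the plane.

No

P_1P_2 = (92, -24), P_1P_3 = (120, -31).
det[P_1P_2; P_1P_3] = (92)(-31) − (-24)(120) = 28.
The determinant is nonzero, so they are not collinear.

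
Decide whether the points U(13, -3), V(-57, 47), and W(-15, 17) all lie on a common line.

Yes

UV = (-70, 50), UW = (-28, 20).
Checking proportionality: UW = 2/5·UV, so the vectors are parallel and the points are collinear.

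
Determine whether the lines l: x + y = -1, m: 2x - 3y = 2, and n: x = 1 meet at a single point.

Lines aᵢx + bᵢy = cᵢ with pairwise distinct directions are concurrent exactly when det[aᵢ bᵢ cᵢ] = 0.
Here the determinant is -6.
Nonzero, so no common point exists.

No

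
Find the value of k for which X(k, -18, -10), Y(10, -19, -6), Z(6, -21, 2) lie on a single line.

12

Collinearity requires XY × XZ = 0; each component is linear in k.
The y-component gives (8)k + (-96) = 0, so k = 12.
The remaining components then also vanish.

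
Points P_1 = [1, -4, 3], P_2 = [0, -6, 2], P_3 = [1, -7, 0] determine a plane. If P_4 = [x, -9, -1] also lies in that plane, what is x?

A normal to the plane is n = P_1P_2 × P_1P_3 = (3, -3, 3).
P_4 lies in the plane iff n · P_1P_4 = 0.
This gives (3)x + (0) = 0, so x = 0.

0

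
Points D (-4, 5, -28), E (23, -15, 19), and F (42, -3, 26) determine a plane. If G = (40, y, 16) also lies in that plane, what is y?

5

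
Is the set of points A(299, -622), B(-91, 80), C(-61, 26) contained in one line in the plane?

AB = (-390, 702), AC = (-360, 648).
det[AB; AC] = (-390)(648) − (702)(-360) = 0.
The determinant is zero, so the points are collinear.

Yes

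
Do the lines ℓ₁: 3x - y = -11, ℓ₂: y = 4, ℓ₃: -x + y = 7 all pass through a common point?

Lines aᵢx + bᵢy = cᵢ with pairwise distinct directions are concurrent exactly when det[aᵢ bᵢ cᵢ] = 0.
Here the determinant is 2.
Nonzero, so no common point exists.

No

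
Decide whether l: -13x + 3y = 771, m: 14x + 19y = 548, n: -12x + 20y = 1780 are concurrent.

Yes

Intersecting l and m: solving the 2×2 system gives (x, y) = (-45, 62).
Substitute into n: (-12)(-45) + (20)(62) = 1780.
This equals 1780, so (-45, 62) lies on all three lines and they are concurrent.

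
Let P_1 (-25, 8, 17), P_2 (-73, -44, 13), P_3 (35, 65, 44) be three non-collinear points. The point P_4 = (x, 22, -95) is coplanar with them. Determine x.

The plane through P_1, P_2, P_3 has equation −1176x + 1056y + 384z = 44376.
Substituting P_4: (-1176)x + (-13248) = 44376, so x = -49.

-49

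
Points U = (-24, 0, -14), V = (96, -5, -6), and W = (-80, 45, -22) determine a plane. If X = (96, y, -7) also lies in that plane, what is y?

5

A normal to the plane is n = UV × UW = (-320, 512, 5120).
X lies in the plane iff n · UX = 0.
This gives (512)y + (-2560) = 0, so y = 5.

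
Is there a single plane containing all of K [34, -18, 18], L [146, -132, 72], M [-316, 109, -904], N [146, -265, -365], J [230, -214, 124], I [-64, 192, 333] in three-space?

Yes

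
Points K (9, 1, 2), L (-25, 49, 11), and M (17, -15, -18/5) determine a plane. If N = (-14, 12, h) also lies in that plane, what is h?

A normal to the plane is n = KL × KM = (-624/5, -592/5, 160).
N lies in the plane iff n · KN = 0.
This gives (160)h + (1248) = 0, so h = -39/5.

-39/5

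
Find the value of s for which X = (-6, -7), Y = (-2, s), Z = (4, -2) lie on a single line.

-5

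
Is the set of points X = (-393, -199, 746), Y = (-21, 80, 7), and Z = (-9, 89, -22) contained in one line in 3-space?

No

XY = (372, 279, -739), XZ = (384, 288, -768).
XY × XZ = (-1440, 1920, 0).
The cross product is nonzero, so the points do not lie on one line.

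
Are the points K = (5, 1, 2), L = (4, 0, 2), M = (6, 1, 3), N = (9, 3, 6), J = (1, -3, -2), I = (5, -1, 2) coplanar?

No

The plane through K, L, M has normal n = KL × KM = (-1, 1, 1) and equation n·P = -2.
Checking the remaining points: n·N = 0, n·J = -6, n·I = -4.
Since n·N = 0 ≠ -2, N is off the plane and the points are not all coplanar.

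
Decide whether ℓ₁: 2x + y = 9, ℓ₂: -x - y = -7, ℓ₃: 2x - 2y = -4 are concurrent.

No

Intersecting ℓ₁ and ℓ₂: solving the 2×2 system gives (x, y) = (2, 5).
Substitute into ℓ₃: (2)(2) + (-2)(5) = -6.
But ℓ₃ requires -4 ≠ -6, so the three lines have no common point.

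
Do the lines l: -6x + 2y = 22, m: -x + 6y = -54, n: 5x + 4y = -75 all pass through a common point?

No

Lines aᵢx + bᵢy = cᵢ with pairwise distinct directions are concurrent exactly when det[aᵢ bᵢ cᵢ] = 0.
Here the determinant is -34.
Nonzero, so no common point exists.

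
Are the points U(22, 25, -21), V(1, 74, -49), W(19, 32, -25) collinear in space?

UV = (-21, 49, -28), UW = (-3, 7, -4).
UV × UW = (0, 0, 0).
The cross product vanishes, so the three points are collinear.

Yes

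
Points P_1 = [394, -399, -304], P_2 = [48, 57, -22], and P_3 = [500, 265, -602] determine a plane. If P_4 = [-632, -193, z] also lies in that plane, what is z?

The plane through P_1, P_2, P_3 has equation −323136x − 73216y − 278080z = -13566080.
Substituting P_4: (-278080)z + (218352640) = -13566080, so z = 834.

834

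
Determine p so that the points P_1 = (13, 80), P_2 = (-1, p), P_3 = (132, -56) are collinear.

The three points are collinear iff det[P_1P_2; P_1P_3] = 0.
This determinant is linear in p: (-119)p + (11424) = 0, so p = 96.

96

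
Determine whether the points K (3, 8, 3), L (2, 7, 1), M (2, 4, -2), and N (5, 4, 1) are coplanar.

A normal to the plane through K, L, M is n = KL × KM = (-3, -3, 3).
The plane has equation n·P = -24. For N: n·N = -24.
Equal, so N lies in the plane and all four are coplanar.

Yes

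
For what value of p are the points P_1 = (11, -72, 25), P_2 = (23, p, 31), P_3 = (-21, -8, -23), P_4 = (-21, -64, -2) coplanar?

-64

Normal to plane P_1P_3P_4: n = (-1344, 672, 1792); plane equation n·P = -18368.
Requiring n·P_2 = -18368: (672)p + (24640) = -18368.
So p = -64.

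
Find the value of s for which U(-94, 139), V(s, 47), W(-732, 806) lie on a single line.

-6

Collinearity: (V − U) must be parallel to (W − U) = (-638, 667).
Cross-multiplying the components: (s − (-94))·(667) = (-92)·(-638).
Solving gives s = -6.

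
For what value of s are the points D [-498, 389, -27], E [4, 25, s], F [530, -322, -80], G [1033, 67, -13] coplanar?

Normal to plane DFG: n = (-27020, -95535, 757525); plane equation n·P = -44160330.
Requiring n·E = -44160330: (757525)s + (-2496455) = -44160330.
So s = -55.

-55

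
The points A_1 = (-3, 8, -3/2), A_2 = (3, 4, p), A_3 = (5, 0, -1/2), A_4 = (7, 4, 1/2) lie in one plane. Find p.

-1/2

Coplanarity ⇔ det[A_1A_2; A_1A_3; A_1A_4] = 0.
Expanding, this is linear in p: (48)p + (24) = 0.
So p = -1/2.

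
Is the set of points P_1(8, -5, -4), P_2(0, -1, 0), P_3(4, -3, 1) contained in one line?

No

P_1P_2 = (-8, 4, 4), P_1P_3 = (-4, 2, 5).
P_1P_2 × P_1P_3 = (12, 24, 0).
The cross product is nonzero, so the points do not lie on one line.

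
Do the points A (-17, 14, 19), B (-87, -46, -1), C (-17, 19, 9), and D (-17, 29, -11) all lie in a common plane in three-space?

Yes

A normal to the plane through A, B, C is n = AB × AC = (700, -700, -350).
The plane has equation n·P = -28350. For D: n·D = -28350.
Equal, so D lies in the plane and all four are coplanar.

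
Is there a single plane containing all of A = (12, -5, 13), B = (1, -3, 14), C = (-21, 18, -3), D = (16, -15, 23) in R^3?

The four points are coplanar iff the 3×3 determinant with rows AB, AC, AD is zero.
Rows: (-11, 2, 1), (-33, 23, -16), (4, -10, 10).
Expanding along the first row: (-11)(70) − (2)(-266) + (1)(238) = 0.
Zero determinant ⇒ coplanar.

Yes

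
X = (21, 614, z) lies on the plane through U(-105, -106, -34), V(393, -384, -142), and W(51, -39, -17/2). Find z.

The plane through U, V, W has equation 147x − 29547y + 76734z = 507591.
Substituting X: (76734)z + (-18138771) = 507591, so z = 243.

243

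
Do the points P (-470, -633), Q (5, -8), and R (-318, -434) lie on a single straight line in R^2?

No

PQ = (475, 625), PR = (152, 199).
If collinear, PR would be a scalar multiple of PQ. But (475)·(199) ≠ (625)·(152) (difference -475), so they are not parallel; the points are not collinear.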